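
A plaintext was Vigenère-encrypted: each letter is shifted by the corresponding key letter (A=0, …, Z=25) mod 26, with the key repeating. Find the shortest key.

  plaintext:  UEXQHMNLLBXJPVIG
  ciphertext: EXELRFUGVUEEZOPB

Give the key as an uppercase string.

  i= 0: E-U = 10 → K
  i= 1: X-E = 19 → T
  i= 2: E-X =  7 → H
  i= 3: L-Q = 21 → V
  i= 4: R-H = 10 → K
  i= 5: F-M = 19 → T
  i= 6: U-N =  7 → H
  i= 7: G-L = 21 → V
  i= 8: V-L = 10 → K
  i= 9: U-B = 19 → T
  i=10: E-X =  7 → H
  i=11: E-J = 21 → V
  i=12: Z-P = 10 → K
  i=13: O-V = 19 → T
  i=14: P-I =  7 → H
  i=15: B-G = 21 → V
  shifts repeat with period 4: KTHV

KTHV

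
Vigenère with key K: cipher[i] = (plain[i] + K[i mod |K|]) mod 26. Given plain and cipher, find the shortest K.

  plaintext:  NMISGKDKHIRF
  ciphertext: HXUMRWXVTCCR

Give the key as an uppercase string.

ULM

  i= 0: H-N = 20 → U
  i= 1: X-M = 11 → L
  i= 2: U-I = 12 → M
  i= 3: M-S = 20 → U
  i= 4: R-G = 11 → L
  i= 5: W-K = 12 → M
  i= 6: X-D = 20 → U
  i= 7: V-K = 11 → L
  i= 8: T-H = 12 → M
  i= 9: C-I = 20 → U
  i=10: C-R = 11 → L
  i=11: R-F = 12 → M
  shifts repeat with period 3: ULM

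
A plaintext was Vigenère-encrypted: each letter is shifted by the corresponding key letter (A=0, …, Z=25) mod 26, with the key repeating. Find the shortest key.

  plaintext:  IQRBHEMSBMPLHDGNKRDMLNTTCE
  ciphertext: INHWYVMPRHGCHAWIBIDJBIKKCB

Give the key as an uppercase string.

  i= 0: I-I =  0 → A
  i= 1: N-Q = 23 → X
  i= 2: H-R = 16 → Q
  i= 3: W-B = 21 → V
  i= 4: Y-H = 17 → R
  i= 5: V-E = 17 → R
  i= 6: M-M =  0 → A
  i= 7: P-S = 23 → X
  i= 8: R-B = 16 → Q
  i= 9: H-M = 21 → V
  i=10: G-P = 17 → R
  i=11: C-L = 17 → R
  i=12: H-H =  0 → A
  i=13: A-D = 23 → X
  i=14: W-G = 16 → Q
  i=15: I-N = 21 → V
  i=16: B-K = 17 → R
  i=17: I-R = 17 → R
  i=18: D-D =  0 → A
  i=19: J-M = 23 → X
  i=20: B-L = 16 → Q
  i=21: I-N = 21 → V
  i=22: K-T = 17 → R
  i=23: K-T = 17 → R
  i=24: C-C =  0 → A
  i=25: B-E = 23 → X
  shifts repeat with period 6: AXQVRR

AXQVRR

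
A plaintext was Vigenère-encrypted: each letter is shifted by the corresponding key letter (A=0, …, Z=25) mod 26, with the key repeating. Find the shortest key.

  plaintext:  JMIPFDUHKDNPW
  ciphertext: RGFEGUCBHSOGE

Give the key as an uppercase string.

IUXPBR

  i= 0: R-J =  8 → I
  i= 1: G-M = 20 → U
  i= 2: F-I = 23 → X
  i= 3: E-P = 15 → P
  i= 4: G-F =  1 → B
  i= 5: U-D = 17 → R
  i= 6: C-U =  8 → I
  i= 7: B-H = 20 → U
  i= 8: H-K = 23 → X
  i= 9: S-D = 15 → P
  i=10: O-N =  1 → B
  i=11: G-P = 17 → R
  i=12: E-W =  8 → I
  shifts repeat with period 6: IUXPBR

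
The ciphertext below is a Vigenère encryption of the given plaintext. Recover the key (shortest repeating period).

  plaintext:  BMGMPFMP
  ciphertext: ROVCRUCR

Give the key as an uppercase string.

QCP

  i= 0: R-B = 16 → Q
  i= 1: O-M =  2 → C
  i= 2: V-G = 15 → P
  i= 3: C-M = 16 → Q
  i= 4: R-P =  2 → C
  i= 5: U-F = 15 → P
  i= 6: C-M = 16 → Q
  i= 7: R-P =  2 → C
  shifts repeat with period 3: QCP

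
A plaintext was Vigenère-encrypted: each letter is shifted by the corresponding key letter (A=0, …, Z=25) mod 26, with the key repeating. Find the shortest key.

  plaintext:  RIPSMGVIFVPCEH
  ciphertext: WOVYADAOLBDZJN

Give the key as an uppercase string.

FGGGOX

  i= 0: W-R =  5 → F
  i= 1: O-I =  6 → G
  i= 2: V-P =  6 → G
  i= 3: Y-S =  6 → G
  i= 4: A-M = 14 → O
  i= 5: D-G = 23 → X
  i= 6: A-V =  5 → F
  i= 7: O-I =  6 → G
  i= 8: L-F =  6 → G
  i= 9: B-V =  6 → G
  i=10: D-P = 14 → O
  i=11: Z-C = 23 → X
  i=12: J-E =  5 → F
  i=13: N-H =  6 → G
  shifts repeat with period 6: FGGGOX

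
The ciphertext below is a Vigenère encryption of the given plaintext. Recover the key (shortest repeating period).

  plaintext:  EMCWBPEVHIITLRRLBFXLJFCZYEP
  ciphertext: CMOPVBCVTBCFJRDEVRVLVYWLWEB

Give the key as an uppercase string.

  i= 0: C-E = 24 → Y
  i= 1: M-M =  0 → A
  i= 2: O-C = 12 → M
  i= 3: P-W = 19 → T
  i= 4: V-B = 20 → U
  i= 5: B-P = 12 → M
  i= 6: C-E = 24 → Y
  i= 7: V-V =  0 → A
  i= 8: T-H = 12 → M
  i= 9: B-I = 19 → T
  i=10: C-I = 20 → U
  i=11: F-T = 12 → M
  i=12: J-L = 24 → Y
  i=13: R-R =  0 → A
  i=14: D-R = 12 → M
  i=15: E-L = 19 → T
  i=16: V-B = 20 → U
  i=17: R-F = 12 → M
  i=18: V-X = 24 → Y
  i=19: L-L =  0 → A
  i=20: V-J = 12 → M
  i=21: Y-F = 19 → T
  i=22: W-C = 20 → U
  i=23: L-Z = 12 → M
  i=24: W-Y = 24 → Y
  i=25: E-E =  0 → A
  i=26: B-P = 12 → M
  shifts repeat with period 6: YAMTUM

YAMTUM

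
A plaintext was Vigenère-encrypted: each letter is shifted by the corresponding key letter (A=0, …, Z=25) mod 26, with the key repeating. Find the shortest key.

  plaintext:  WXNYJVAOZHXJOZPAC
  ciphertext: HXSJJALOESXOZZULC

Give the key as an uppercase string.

  i= 0: H-W = 11 → L
  i= 1: X-X =  0 → A
  i= 2: S-N =  5 → F
  i= 3: J-Y = 11 → L
  i= 4: J-J =  0 → A
  i= 5: A-V =  5 → F
  i= 6: L-A = 11 → L
  i= 7: O-O =  0 → A
  i= 8: E-Z =  5 → F
  i= 9: S-H = 11 → L
  i=10: X-X =  0 → A
  i=11: O-J =  5 → F
  i=12: Z-O = 11 → L
  i=13: Z-Z =  0 → A
  i=14: U-P =  5 → F
  i=15: L-A = 11 → L
  i=16: C-C =  0 → A
  shifts repeat with period 3: LAF

LAF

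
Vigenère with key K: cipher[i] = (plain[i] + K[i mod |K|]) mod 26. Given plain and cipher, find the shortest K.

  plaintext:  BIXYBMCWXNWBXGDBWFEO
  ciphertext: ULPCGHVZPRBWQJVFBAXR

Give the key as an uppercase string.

TDSEFV

  i= 0: U-B = 19 → T
  i= 1: L-I =  3 → D
  i= 2: P-X = 18 → S
  i= 3: C-Y =  4 → E
  i= 4: G-B =  5 → F
  i= 5: H-M = 21 → V
  i= 6: V-C = 19 → T
  i= 7: Z-W =  3 → D
  i= 8: P-X = 18 → S
  i= 9: R-N =  4 → E
  i=10: B-W =  5 → F
  i=11: W-B = 21 → V
  i=12: Q-X = 19 → T
  i=13: J-G =  3 → D
  i=14: V-D = 18 → S
  i=15: F-B =  4 → E
  i=16: B-W =  5 → F
  i=17: A-F = 21 → V
  i=18: X-E = 19 → T
  i=19: R-O =  3 → D
  shifts repeat with period 6: TDSEFV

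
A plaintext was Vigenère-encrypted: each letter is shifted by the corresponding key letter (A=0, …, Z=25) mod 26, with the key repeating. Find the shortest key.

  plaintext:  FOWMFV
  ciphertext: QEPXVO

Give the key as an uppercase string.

  i= 0: Q-F = 11 → L
  i= 1: E-O = 16 → Q
  i= 2: P-W = 19 → T
  i= 3: X-M = 11 → L
  i= 4: V-F = 16 → Q
  i= 5: O-V = 19 → T
  shifts repeat with period 3: LQT

LQT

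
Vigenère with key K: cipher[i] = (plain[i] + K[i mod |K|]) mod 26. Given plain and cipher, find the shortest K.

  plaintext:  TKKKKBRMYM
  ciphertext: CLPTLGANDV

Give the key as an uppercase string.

  i= 0: C-T =  9 → J
  i= 1: L-K =  1 → B
  i= 2: P-K =  5 → F
  i= 3: T-K =  9 → J
  i= 4: L-K =  1 → B
  i= 5: G-B =  5 → F
  i= 6: A-R =  9 → J
  i= 7: N-M =  1 → B
  i= 8: D-Y =  5 → F
  i= 9: V-M =  9 → J
  shifts repeat with period 3: JBF

JBF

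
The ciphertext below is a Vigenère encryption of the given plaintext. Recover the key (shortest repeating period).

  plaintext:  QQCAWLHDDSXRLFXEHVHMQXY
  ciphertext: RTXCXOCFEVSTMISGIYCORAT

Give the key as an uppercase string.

  i= 0: R-Q =  1 → B
  i= 1: T-Q =  3 → D
  i= 2: X-C = 21 → V
  i= 3: C-A =  2 → C
  i= 4: X-W =  1 → B
  i= 5: O-L =  3 → D
  i= 6: C-H = 21 → V
  i= 7: F-D =  2 → C
  i= 8: E-D =  1 → B
  i= 9: V-S =  3 → D
  i=10: S-X = 21 → V
  i=11: T-R =  2 → C
  i=12: M-L =  1 → B
  i=13: I-F =  3 → D
  i=14: S-X = 21 → V
  i=15: G-E =  2 → C
  i=16: I-H =  1 → B
  i=17: Y-V =  3 → D
  i=18: C-H = 21 → V
  i=19: O-M =  2 → C
  i=20: R-Q =  1 → B
  i=21: A-X =  3 → D
  i=22: T-Y = 21 → V
  shifts repeat with period 4: BDVC

BDVC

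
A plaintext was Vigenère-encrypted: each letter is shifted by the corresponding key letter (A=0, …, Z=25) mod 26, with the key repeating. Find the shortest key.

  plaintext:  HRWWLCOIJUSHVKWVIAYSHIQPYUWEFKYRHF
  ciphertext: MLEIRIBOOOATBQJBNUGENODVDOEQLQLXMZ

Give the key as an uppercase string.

FUIMGGNG

  i= 0: M-H =  5 → F
  i= 1: L-R = 20 → U
  i= 2: E-W =  8 → I
  i= 3: I-W = 12 → M
  i= 4: R-L =  6 → G
  i= 5: I-C =  6 → G
  i= 6: B-O = 13 → N
  i= 7: O-I =  6 → G
  i= 8: O-J =  5 → F
  i= 9: O-U = 20 → U
  i=10: A-S =  8 → I
  i=11: T-H = 12 → M
  i=12: B-V =  6 → G
  i=13: Q-K =  6 → G
  i=14: J-W = 13 → N
  i=15: B-V =  6 → G
  i=16: N-I =  5 → F
  i=17: U-A = 20 → U
  i=18: G-Y =  8 → I
  i=19: E-S = 12 → M
  i=20: N-H =  6 → G
  i=21: O-I =  6 → G
  i=22: D-Q = 13 → N
  i=23: V-P =  6 → G
  i=24: D-Y =  5 → F
  i=25: O-U = 20 → U
  i=26: E-W =  8 → I
  i=27: Q-E = 12 → M
  i=28: L-F =  6 → G
  i=29: Q-K =  6 → G
  i=30: L-Y = 13 → N
  i=31: X-R =  6 → G
  i=32: M-H =  5 → F
  i=33: Z-F = 20 → U
  shifts repeat with period 8: FUIMGGNG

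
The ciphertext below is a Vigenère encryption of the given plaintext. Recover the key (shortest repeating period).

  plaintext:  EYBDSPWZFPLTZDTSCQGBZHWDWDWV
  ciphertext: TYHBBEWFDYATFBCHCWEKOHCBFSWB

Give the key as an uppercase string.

PAGYJ

  i= 0: T-E = 15 → P
  i= 1: Y-Y =  0 → A
  i= 2: H-B =  6 → G
  i= 3: B-D = 24 → Y
  i= 4: B-S =  9 → J
  i= 5: E-P = 15 → P
  i= 6: W-W =  0 → A
  i= 7: F-Z =  6 → G
  i= 8: D-F = 24 → Y
  i= 9: Y-P =  9 → J
  i=10: A-L = 15 → P
  i=11: T-T =  0 → A
  i=12: F-Z =  6 → G
  i=13: B-D = 24 → Y
  i=14: C-T =  9 → J
  i=15: H-S = 15 → P
  i=16: C-C =  0 → A
  i=17: W-Q =  6 → G
  i=18: E-G = 24 → Y
  i=19: K-B =  9 → J
  i=20: O-Z = 15 → P
  i=21: H-H =  0 → A
  i=22: C-W =  6 → G
  i=23: B-D = 24 → Y
  i=24: F-W =  9 → J
  i=25: S-D = 15 → P
  i=26: W-W =  0 → A
  i=27: B-V =  6 → G
  shifts repeat with period 5: PAGYJ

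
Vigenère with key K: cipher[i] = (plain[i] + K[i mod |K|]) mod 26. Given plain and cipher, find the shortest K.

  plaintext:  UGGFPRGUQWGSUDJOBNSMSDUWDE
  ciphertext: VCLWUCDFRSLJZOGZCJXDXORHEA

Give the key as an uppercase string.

BWFRFLXL

  i= 0: V-U =  1 → B
  i= 1: C-G = 22 → W
  i= 2: L-G =  5 → F
  i= 3: W-F = 17 → R
  i= 4: U-P =  5 → F
  i= 5: C-R = 11 → L
  i= 6: D-G = 23 → X
  i= 7: F-U = 11 → L
  i= 8: R-Q =  1 → B
  i= 9: S-W = 22 → W
  i=10: L-G =  5 → F
  i=11: J-S = 17 → R
  i=12: Z-U =  5 → F
  i=13: O-D = 11 → L
  i=14: G-J = 23 → X
  i=15: Z-O = 11 → L
  i=16: C-B =  1 → B
  i=17: J-N = 22 → W
  i=18: X-S =  5 → F
  i=19: D-M = 17 → R
  i=20: X-S =  5 → F
  i=21: O-D = 11 → L
  i=22: R-U = 23 → X
  i=23: H-W = 11 → L
  i=24: E-D =  1 → B
  i=25: A-E = 22 → W
  shifts repeat with period 8: BWFRFLXL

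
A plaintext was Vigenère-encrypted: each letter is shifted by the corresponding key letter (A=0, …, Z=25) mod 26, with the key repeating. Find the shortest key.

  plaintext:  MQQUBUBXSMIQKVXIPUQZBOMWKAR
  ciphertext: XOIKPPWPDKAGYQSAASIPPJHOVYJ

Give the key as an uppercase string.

  i= 0: X-M = 11 → L
  i= 1: O-Q = 24 → Y
  i= 2: I-Q = 18 → S
  i= 3: K-U = 16 → Q
  i= 4: P-B = 14 → O
  i= 5: P-U = 21 → V
  i= 6: W-B = 21 → V
  i= 7: P-X = 18 → S
  i= 8: D-S = 11 → L
  i= 9: K-M = 24 → Y
  i=10: A-I = 18 → S
  i=11: G-Q = 16 → Q
  i=12: Y-K = 14 → O
  i=13: Q-V = 21 → V
  i=14: S-X = 21 → V
  i=15: A-I = 18 → S
  i=16: A-P = 11 → L
  i=17: S-U = 24 → Y
  i=18: I-Q = 18 → S
  i=19: P-Z = 16 → Q
  i=20: P-B = 14 → O
  i=21: J-O = 21 → V
  i=22: H-M = 21 → V
  i=23: O-W = 18 → S
  i=24: V-K = 11 → L
  i=25: Y-A = 24 → Y
  i=26: J-R = 18 → S
  shifts repeat with period 8: LYSQOVVS

LYSQOVVS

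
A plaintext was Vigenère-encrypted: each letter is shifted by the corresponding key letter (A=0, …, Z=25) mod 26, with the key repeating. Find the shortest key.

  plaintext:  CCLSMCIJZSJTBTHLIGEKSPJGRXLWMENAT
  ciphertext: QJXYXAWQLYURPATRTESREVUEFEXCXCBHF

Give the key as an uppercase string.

OHMGLY

  i= 0: Q-C = 14 → O
  i= 1: J-C =  7 → H
  i= 2: X-L = 12 → M
  i= 3: Y-S =  6 → G
  i= 4: X-M = 11 → L
  i= 5: A-C = 24 → Y
  i= 6: W-I = 14 → O
  i= 7: Q-J =  7 → H
  i= 8: L-Z = 12 → M
  i= 9: Y-S =  6 → G
  i=10: U-J = 11 → L
  i=11: R-T = 24 → Y
  i=12: P-B = 14 → O
  i=13: A-T =  7 → H
  i=14: T-H = 12 → M
  i=15: R-L =  6 → G
  i=16: T-I = 11 → L
  i=17: E-G = 24 → Y
  i=18: S-E = 14 → O
  i=19: R-K =  7 → H
  i=20: E-S = 12 → M
  i=21: V-P =  6 → G
  i=22: U-J = 11 → L
  i=23: E-G = 24 → Y
  i=24: F-R = 14 → O
  i=25: E-X =  7 → H
  i=26: X-L = 12 → M
  i=27: C-W =  6 → G
  i=28: X-M = 11 → L
  i=29: C-E = 24 → Y
  i=30: B-N = 14 → O
  i=31: H-A =  7 → H
  i=32: F-T = 12 → M
  shifts repeat with period 6: OHMGLY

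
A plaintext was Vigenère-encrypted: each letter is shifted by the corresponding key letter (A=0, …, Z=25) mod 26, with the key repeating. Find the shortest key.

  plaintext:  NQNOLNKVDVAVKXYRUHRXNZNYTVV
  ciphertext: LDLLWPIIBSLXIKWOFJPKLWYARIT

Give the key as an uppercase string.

  i= 0: L-N = 24 → Y
  i= 1: D-Q = 13 → N
  i= 2: L-N = 24 → Y
  i= 3: L-O = 23 → X
  i= 4: W-L = 11 → L
  i= 5: P-N =  2 → C
  i= 6: I-K = 24 → Y
  i= 7: I-V = 13 → N
  i= 8: B-D = 24 → Y
  i= 9: S-V = 23 → X
  i=10: L-A = 11 → L
  i=11: X-V =  2 → C
  i=12: I-K = 24 → Y
  i=13: K-X = 13 → N
  i=14: W-Y = 24 → Y
  i=15: O-R = 23 → X
  i=16: F-U = 11 → L
  i=17: J-H =  2 → C
  i=18: P-R = 24 → Y
  i=19: K-X = 13 → N
  i=20: L-N = 24 → Y
  i=21: W-Z = 23 → X
  i=22: Y-N = 11 → L
  i=23: A-Y =  2 → C
  i=24: R-T = 24 → Y
  i=25: I-V = 13 → N
  i=26: T-V = 24 → Y
  shifts repeat with period 6: YNYXLC

YNYXLC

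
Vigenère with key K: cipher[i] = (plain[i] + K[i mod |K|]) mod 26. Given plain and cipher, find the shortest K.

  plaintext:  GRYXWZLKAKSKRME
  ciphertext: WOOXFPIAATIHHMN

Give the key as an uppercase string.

QXQAJ

  i= 0: W-G = 16 → Q
  i= 1: O-R = 23 → X
  i= 2: O-Y = 16 → Q
  i= 3: X-X =  0 → A
  i= 4: F-W =  9 → J
  i= 5: P-Z = 16 → Q
  i= 6: I-L = 23 → X
  i= 7: A-K = 16 → Q
  i= 8: A-A =  0 → A
  i= 9: T-K =  9 → J
  i=10: I-S = 16 → Q
  i=11: H-K = 23 → X
  i=12: H-R = 16 → Q
  i=13: M-M =  0 → A
  i=14: N-E =  9 → J
  shifts repeat with period 5: QXQAJ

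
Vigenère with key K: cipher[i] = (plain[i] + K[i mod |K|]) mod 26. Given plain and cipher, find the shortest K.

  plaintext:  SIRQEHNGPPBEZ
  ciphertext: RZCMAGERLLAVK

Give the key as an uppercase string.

ZRLWW

  i= 0: R-S = 25 → Z
  i= 1: Z-I = 17 → R
  i= 2: C-R = 11 → L
  i= 3: M-Q = 22 → W
  i= 4: A-E = 22 → W
  i= 5: G-H = 25 → Z
  i= 6: E-N = 17 → R
  i= 7: R-G = 11 → L
  i= 8: L-P = 22 → W
  i= 9: L-P = 22 → W
  i=10: A-B = 25 → Z
  i=11: V-E = 17 → R
  i=12: K-Z = 11 → L
  shifts repeat with period 5: ZRLWW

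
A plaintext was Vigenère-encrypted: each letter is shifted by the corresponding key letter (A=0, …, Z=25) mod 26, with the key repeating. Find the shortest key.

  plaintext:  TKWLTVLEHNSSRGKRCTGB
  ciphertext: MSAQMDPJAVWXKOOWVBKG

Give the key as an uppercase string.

TIEF

  i= 0: M-T = 19 → T
  i= 1: S-K =  8 → I
  i= 2: A-W =  4 → E
  i= 3: Q-L =  5 → F
  i= 4: M-T = 19 → T
  i= 5: D-V =  8 → I
  i= 6: P-L =  4 → E
  i= 7: J-E =  5 → F
  i= 8: A-H = 19 → T
  i= 9: V-N =  8 → I
  i=10: W-S =  4 → E
  i=11: X-S =  5 → F
  i=12: K-R = 19 → T
  i=13: O-G =  8 → I
  i=14: O-K =  4 → E
  i=15: W-R =  5 → F
  i=16: V-C = 19 → T
  i=17: B-T =  8 → I
  i=18: K-G =  4 → E
  i=19: G-B =  5 → F
  shifts repeat with period 4: TIEF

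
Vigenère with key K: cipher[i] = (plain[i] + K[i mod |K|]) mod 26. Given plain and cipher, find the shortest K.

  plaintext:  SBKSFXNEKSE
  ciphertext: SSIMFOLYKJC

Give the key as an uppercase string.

ARYU

  i= 0: S-S =  0 → A
  i= 1: S-B = 17 → R
  i= 2: I-K = 24 → Y
  i= 3: M-S = 20 → U
  i= 4: F-F =  0 → A
  i= 5: O-X = 17 → R
  i= 6: L-N = 24 → Y
  i= 7: Y-E = 20 → U
  i= 8: K-K =  0 → A
  i= 9: J-S = 17 → R
  i=10: C-E = 24 → Y
  shifts repeat with period 4: ARYU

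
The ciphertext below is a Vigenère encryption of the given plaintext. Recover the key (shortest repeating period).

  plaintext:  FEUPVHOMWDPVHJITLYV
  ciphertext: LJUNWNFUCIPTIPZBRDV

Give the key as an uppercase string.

  i= 0: L-F =  6 → G
  i= 1: J-E =  5 → F
  i= 2: U-U =  0 → A
  i= 3: N-P = 24 → Y
  i= 4: W-V =  1 → B
  i= 5: N-H =  6 → G
  i= 6: F-O = 17 → R
  i= 7: U-M =  8 → I
  i= 8: C-W =  6 → G
  i= 9: I-D =  5 → F
  i=10: P-P =  0 → A
  i=11: T-V = 24 → Y
  i=12: I-H =  1 → B
  i=13: P-J =  6 → G
  i=14: Z-I = 17 → R
  i=15: B-T =  8 → I
  i=16: R-L =  6 → G
  i=17: D-Y =  5 → F
  i=18: V-V =  0 → A
  shifts repeat with period 8: GFAYBGRI

GFAYBGRI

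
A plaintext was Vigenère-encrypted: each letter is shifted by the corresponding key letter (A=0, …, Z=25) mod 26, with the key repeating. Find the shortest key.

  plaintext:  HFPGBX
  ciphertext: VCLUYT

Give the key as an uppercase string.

OXW

  i= 0: V-H = 14 → O
  i= 1: C-F = 23 → X
  i= 2: L-P = 22 → W
  i= 3: U-G = 14 → O
  i= 4: Y-B = 23 → X
  i= 5: T-X = 22 → W
  shifts repeat with period 3: OXW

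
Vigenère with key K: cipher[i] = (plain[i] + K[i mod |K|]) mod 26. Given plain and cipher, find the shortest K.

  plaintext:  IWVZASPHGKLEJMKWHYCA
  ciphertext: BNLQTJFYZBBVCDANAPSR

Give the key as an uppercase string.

  i= 0: B-I = 19 → T
  i= 1: N-W = 17 → R
  i= 2: L-V = 16 → Q
  i= 3: Q-Z = 17 → R
  i= 4: T-A = 19 → T
  i= 5: J-S = 17 → R
  i= 6: F-P = 16 → Q
  i= 7: Y-H = 17 → R
  i= 8: Z-G = 19 → T
  i= 9: B-K = 17 → R
  i=10: B-L = 16 → Q
  i=11: V-E = 17 → R
  i=12: C-J = 19 → T
  i=13: D-M = 17 → R
  i=14: A-K = 16 → Q
  i=15: N-W = 17 → R
  i=16: A-H = 19 → T
  i=17: P-Y = 17 → R
  i=18: S-C = 16 → Q
  i=19: R-A = 17 → R
  shifts repeat with period 4: TRQR

TRQR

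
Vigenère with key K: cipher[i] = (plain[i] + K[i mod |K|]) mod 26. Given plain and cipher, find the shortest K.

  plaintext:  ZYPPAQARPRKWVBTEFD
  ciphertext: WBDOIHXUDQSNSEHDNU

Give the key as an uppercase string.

  i= 0: W-Z = 23 → X
  i= 1: B-Y =  3 → D
  i= 2: D-P = 14 → O
  i= 3: O-P = 25 → Z
  i= 4: I-A =  8 → I
  i= 5: H-Q = 17 → R
  i= 6: X-A = 23 → X
  i= 7: U-R =  3 → D
  i= 8: D-P = 14 → O
  i= 9: Q-R = 25 → Z
  i=10: S-K =  8 → I
  i=11: N-W = 17 → R
  i=12: S-V = 23 → X
  i=13: E-B =  3 → D
  i=14: H-T = 14 → O
  i=15: D-E = 25 → Z
  i=16: N-F =  8 → I
  i=17: U-D = 17 → R
  shifts repeat with period 6: XDOZIR

XDOZIR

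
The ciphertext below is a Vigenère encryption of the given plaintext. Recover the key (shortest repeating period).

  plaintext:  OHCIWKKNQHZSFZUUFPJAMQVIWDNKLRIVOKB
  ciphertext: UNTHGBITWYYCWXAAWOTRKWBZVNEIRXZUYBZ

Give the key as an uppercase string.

  i= 0: U-O =  6 → G
  i= 1: N-H =  6 → G
  i= 2: T-C = 17 → R
  i= 3: H-I = 25 → Z
  i= 4: G-W = 10 → K
  i= 5: B-K = 17 → R
  i= 6: I-K = 24 → Y
  i= 7: T-N =  6 → G
  i= 8: W-Q =  6 → G
  i= 9: Y-H = 17 → R
  i=10: Y-Z = 25 → Z
  i=11: C-S = 10 → K
  i=12: W-F = 17 → R
  i=13: X-Z = 24 → Y
  i=14: A-U =  6 → G
  i=15: A-U =  6 → G
  i=16: W-F = 17 → R
  i=17: O-P = 25 → Z
  i=18: T-J = 10 → K
  i=19: R-A = 17 → R
  i=20: K-M = 24 → Y
  i=21: W-Q =  6 → G
  i=22: B-V =  6 → G
  i=23: Z-I = 17 → R
  i=24: V-W = 25 → Z
  i=25: N-D = 10 → K
  i=26: E-N = 17 → R
  i=27: I-K = 24 → Y
  i=28: R-L =  6 → G
  i=29: X-R =  6 → G
  i=30: Z-I = 17 → R
  i=31: U-V = 25 → Z
  i=32: Y-O = 10 → K
  i=33: B-K = 17 → R
  i=34: Z-B = 24 → Y
  shifts repeat with period 7: GGRZKRY

GGRZKRY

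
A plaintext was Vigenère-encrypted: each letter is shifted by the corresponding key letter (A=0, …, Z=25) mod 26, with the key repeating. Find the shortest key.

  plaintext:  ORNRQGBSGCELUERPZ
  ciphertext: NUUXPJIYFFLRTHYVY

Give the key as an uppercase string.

ZDHG

  i= 0: N-O = 25 → Z
  i= 1: U-R =  3 → D
  i= 2: U-N =  7 → H
  i= 3: X-R =  6 → G
  i= 4: P-Q = 25 → Z
  i= 5: J-G =  3 → D
  i= 6: I-B =  7 → H
  i= 7: Y-S =  6 → G
  i= 8: F-G = 25 → Z
  i= 9: F-C =  3 → D
  i=10: L-E =  7 → H
  i=11: R-L =  6 → G
  i=12: T-U = 25 → Z
  i=13: H-E =  3 → D
  i=14: Y-R =  7 → H
  i=15: V-P =  6 → G
  i=16: Y-Z = 25 → Z
  shifts repeat with period 4: ZDHG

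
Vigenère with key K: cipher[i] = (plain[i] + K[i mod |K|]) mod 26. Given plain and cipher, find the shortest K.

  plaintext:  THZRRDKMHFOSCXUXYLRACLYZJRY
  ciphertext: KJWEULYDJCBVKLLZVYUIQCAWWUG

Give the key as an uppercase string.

RCXNDIO

  i= 0: K-T = 17 → R
  i= 1: J-H =  2 → C
  i= 2: W-Z = 23 → X
  i= 3: E-R = 13 → N
  i= 4: U-R =  3 → D
  i= 5: L-D =  8 → I
  i= 6: Y-K = 14 → O
  i= 7: D-M = 17 → R
  i= 8: J-H =  2 → C
  i= 9: C-F = 23 → X
  i=10: B-O = 13 → N
  i=11: V-S =  3 → D
  i=12: K-C =  8 → I
  i=13: L-X = 14 → O
  i=14: L-U = 17 → R
  i=15: Z-X =  2 → C
  i=16: V-Y = 23 → X
  i=17: Y-L = 13 → N
  i=18: U-R =  3 → D
  i=19: I-A =  8 → I
  i=20: Q-C = 14 → O
  i=21: C-L = 17 → R
  i=22: A-Y =  2 → C
  i=23: W-Z = 23 → X
  i=24: W-J = 13 → N
  i=25: U-R =  3 → D
  i=26: G-Y =  8 → I
  shifts repeat with period 7: RCXNDIO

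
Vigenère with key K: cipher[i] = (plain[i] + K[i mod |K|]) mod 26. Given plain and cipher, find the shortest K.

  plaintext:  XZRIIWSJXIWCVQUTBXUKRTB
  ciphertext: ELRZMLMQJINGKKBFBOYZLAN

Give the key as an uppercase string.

HMAREPU

  i= 0: E-X =  7 → H
  i= 1: L-Z = 12 → M
  i= 2: R-R =  0 → A
  i= 3: Z-I = 17 → R
  i= 4: M-I =  4 → E
  i= 5: L-W = 15 → P
  i= 6: M-S = 20 → U
  i= 7: Q-J =  7 → H
  i= 8: J-X = 12 → M
  i= 9: I-I =  0 → A
  i=10: N-W = 17 → R
  i=11: G-C =  4 → E
  i=12: K-V = 15 → P
  i=13: K-Q = 20 → U
  i=14: B-U =  7 → H
  i=15: F-T = 12 → M
  i=16: B-B =  0 → A
  i=17: O-X = 17 → R
  i=18: Y-U =  4 → E
  i=19: Z-K = 15 → P
  i=20: L-R = 20 → U
  i=21: A-T =  7 → H
  i=22: N-B = 12 → M
  shifts repeat with period 7: HMAREPU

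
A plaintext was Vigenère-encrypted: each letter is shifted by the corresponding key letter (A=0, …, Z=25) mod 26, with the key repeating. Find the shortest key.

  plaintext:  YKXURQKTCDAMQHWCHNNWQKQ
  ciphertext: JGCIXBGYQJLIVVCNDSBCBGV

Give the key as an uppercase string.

LWFOG

  i= 0: J-Y = 11 → L
  i= 1: G-K = 22 → W
  i= 2: C-X =  5 → F
  i= 3: I-U = 14 → O
  i= 4: X-R =  6 → G
  i= 5: B-Q = 11 → L
  i= 6: G-K = 22 → W
  i= 7: Y-T =  5 → F
  i= 8: Q-C = 14 → O
  i= 9: J-D =  6 → G
  i=10: L-A = 11 → L
  i=11: I-M = 22 → W
  i=12: V-Q =  5 → F
  i=13: V-H = 14 → O
  i=14: C-W =  6 → G
  i=15: N-C = 11 → L
  i=16: D-H = 22 → W
  i=17: S-N =  5 → F
  i=18: B-N = 14 → O
  i=19: C-W =  6 → G
  i=20: B-Q = 11 → L
  i=21: G-K = 22 → W
  i=22: V-Q =  5 → F
  shifts repeat with period 5: LWFOG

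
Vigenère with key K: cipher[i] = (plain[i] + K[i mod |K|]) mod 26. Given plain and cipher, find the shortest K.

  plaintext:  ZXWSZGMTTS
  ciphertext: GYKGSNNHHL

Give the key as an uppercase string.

HBOOT

  i= 0: G-Z =  7 → H
  i= 1: Y-X =  1 → B
  i= 2: K-W = 14 → O
  i= 3: G-S = 14 → O
  i= 4: S-Z = 19 → T
  i= 5: N-G =  7 → H
  i= 6: N-M =  1 → B
  i= 7: H-T = 14 → O
  i= 8: H-T = 14 → O
  i= 9: L-S = 19 → T
  shifts repeat with period 5: HBOOT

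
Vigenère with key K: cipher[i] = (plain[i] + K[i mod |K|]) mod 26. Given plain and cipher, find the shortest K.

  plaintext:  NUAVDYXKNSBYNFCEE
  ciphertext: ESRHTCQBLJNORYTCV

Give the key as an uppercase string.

RYRMQET

  i= 0: E-N = 17 → R
  i= 1: S-U = 24 → Y
  i= 2: R-A = 17 → R
  i= 3: H-V = 12 → M
  i= 4: T-D = 16 → Q
  i= 5: C-Y =  4 → E
  i= 6: Q-X = 19 → T
  i= 7: B-K = 17 → R
  i= 8: L-N = 24 → Y
  i= 9: J-S = 17 → R
  i=10: N-B = 12 → M
  i=11: O-Y = 16 → Q
  i=12: R-N =  4 → E
  i=13: Y-F = 19 → T
  i=14: T-C = 17 → R
  i=15: C-E = 24 → Y
  i=16: V-E = 17 → R
  shifts repeat with period 7: RYRMQET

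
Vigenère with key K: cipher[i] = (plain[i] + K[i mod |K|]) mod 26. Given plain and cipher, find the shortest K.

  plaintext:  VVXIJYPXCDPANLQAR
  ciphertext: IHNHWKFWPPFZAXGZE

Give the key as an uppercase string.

NMQZ

  i= 0: I-V = 13 → N
  i= 1: H-V = 12 → M
  i= 2: N-X = 16 → Q
  i= 3: H-I = 25 → Z
  i= 4: W-J = 13 → N
  i= 5: K-Y = 12 → M
  i= 6: F-P = 16 → Q
  i= 7: W-X = 25 → Z
  i= 8: P-C = 13 → N
  i= 9: P-D = 12 → M
  i=10: F-P = 16 → Q
  i=11: Z-A = 25 → Z
  i=12: A-N = 13 → N
  i=13: X-L = 12 → M
  i=14: G-Q = 16 → Q
  i=15: Z-A = 25 → Z
  i=16: E-R = 13 → N
  shifts repeat with period 4: NMQZ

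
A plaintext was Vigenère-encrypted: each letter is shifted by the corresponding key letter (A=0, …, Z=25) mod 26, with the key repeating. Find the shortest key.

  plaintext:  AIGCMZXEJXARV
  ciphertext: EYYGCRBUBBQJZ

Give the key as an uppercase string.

  i= 0: E-A =  4 → E
  i= 1: Y-I = 16 → Q
  i= 2: Y-G = 18 → S
  i= 3: G-C =  4 → E
  i= 4: C-M = 16 → Q
  i= 5: R-Z = 18 → S
  i= 6: B-X =  4 → E
  i= 7: U-E = 16 → Q
  i= 8: B-J = 18 → S
  i= 9: B-X =  4 → E
  i=10: Q-A = 16 → Q
  i=11: J-R = 18 → S
  i=12: Z-V =  4 → E
  shifts repeat with period 3: EQS

EQS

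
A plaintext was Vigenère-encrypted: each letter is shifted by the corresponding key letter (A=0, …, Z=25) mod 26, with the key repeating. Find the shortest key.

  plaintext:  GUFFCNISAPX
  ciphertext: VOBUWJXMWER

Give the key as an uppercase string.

PUW

  i= 0: V-G = 15 → P
  i= 1: O-U = 20 → U
  i= 2: B-F = 22 → W
  i= 3: U-F = 15 → P
  i= 4: W-C = 20 → U
  i= 5: J-N = 22 → W
  i= 6: X-I = 15 → P
  i= 7: M-S = 20 → U
  i= 8: W-A = 22 → W
  i= 9: E-P = 15 → P
  i=10: R-X = 20 → U
  shifts repeat with period 3: PUW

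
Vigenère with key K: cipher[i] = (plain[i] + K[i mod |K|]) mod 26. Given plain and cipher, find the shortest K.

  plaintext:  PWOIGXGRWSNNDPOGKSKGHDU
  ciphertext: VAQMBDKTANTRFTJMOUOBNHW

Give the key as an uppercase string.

  i= 0: V-P =  6 → G
  i= 1: A-W =  4 → E
  i= 2: Q-O =  2 → C
  i= 3: M-I =  4 → E
  i= 4: B-G = 21 → V
  i= 5: D-X =  6 → G
  i= 6: K-G =  4 → E
  i= 7: T-R =  2 → C
  i= 8: A-W =  4 → E
  i= 9: N-S = 21 → V
  i=10: T-N =  6 → G
  i=11: R-N =  4 → E
  i=12: F-D =  2 → C
  i=13: T-P =  4 → E
  i=14: J-O = 21 → V
  i=15: M-G =  6 → G
  i=16: O-K =  4 → E
  i=17: U-S =  2 → C
  i=18: O-K =  4 → E
  i=19: B-G = 21 → V
  i=20: N-H =  6 → G
  i=21: H-D =  4 → E
  i=22: W-U =  2 → C
  shifts repeat with period 5: GECEV

GECEV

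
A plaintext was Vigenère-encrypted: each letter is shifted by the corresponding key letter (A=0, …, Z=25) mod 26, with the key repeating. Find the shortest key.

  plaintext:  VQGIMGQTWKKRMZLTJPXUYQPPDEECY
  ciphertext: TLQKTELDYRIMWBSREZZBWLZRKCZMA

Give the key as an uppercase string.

YVKCH

  i= 0: T-V = 24 → Y
  i= 1: L-Q = 21 → V
  i= 2: Q-G = 10 → K
  i= 3: K-I =  2 → C
  i= 4: T-M =  7 → H
  i= 5: E-G = 24 → Y
  i= 6: L-Q = 21 → V
  i= 7: D-T = 10 → K
  i= 8: Y-W =  2 → C
  i= 9: R-K =  7 → H
  i=10: I-K = 24 → Y
  i=11: M-R = 21 → V
  i=12: W-M = 10 → K
  i=13: B-Z =  2 → C
  i=14: S-L =  7 → H
  i=15: R-T = 24 → Y
  i=16: E-J = 21 → V
  i=17: Z-P = 10 → K
  i=18: Z-X =  2 → C
  i=19: B-U =  7 → H
  i=20: W-Y = 24 → Y
  i=21: L-Q = 21 → V
  i=22: Z-P = 10 → K
  i=23: R-P =  2 → C
  i=24: K-D =  7 → H
  i=25: C-E = 24 → Y
  i=26: Z-E = 21 → V
  i=27: M-C = 10 → K
  i=28: A-Y =  2 → C
  shifts repeat with period 5: YVKCH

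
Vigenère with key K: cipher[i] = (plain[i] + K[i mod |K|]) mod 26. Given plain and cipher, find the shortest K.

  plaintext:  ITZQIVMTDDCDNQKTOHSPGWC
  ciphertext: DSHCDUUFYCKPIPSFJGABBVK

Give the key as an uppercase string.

  i= 0: D-I = 21 → V
  i= 1: S-T = 25 → Z
  i= 2: H-Z =  8 → I
  i= 3: C-Q = 12 → M
  i= 4: D-I = 21 → V
  i= 5: U-V = 25 → Z
  i= 6: U-M =  8 → I
  i= 7: F-T = 12 → M
  i= 8: Y-D = 21 → V
  i= 9: C-D = 25 → Z
  i=10: K-C =  8 → I
  i=11: P-D = 12 → M
  i=12: I-N = 21 → V
  i=13: P-Q = 25 → Z
  i=14: S-K =  8 → I
  i=15: F-T = 12 → M
  i=16: J-O = 21 → V
  i=17: G-H = 25 → Z
  i=18: A-S =  8 → I
  i=19: B-P = 12 → M
  i=20: B-G = 21 → V
  i=21: V-W = 25 → Z
  i=22: K-C =  8 → I
  shifts repeat with period 4: VZIM

VZIM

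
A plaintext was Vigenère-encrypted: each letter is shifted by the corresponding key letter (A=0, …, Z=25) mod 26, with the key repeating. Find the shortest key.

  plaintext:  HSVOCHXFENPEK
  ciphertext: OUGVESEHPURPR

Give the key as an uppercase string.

  i= 0: O-H =  7 → H
  i= 1: U-S =  2 → C
  i= 2: G-V = 11 → L
  i= 3: V-O =  7 → H
  i= 4: E-C =  2 → C
  i= 5: S-H = 11 → L
  i= 6: E-X =  7 → H
  i= 7: H-F =  2 → C
  i= 8: P-E = 11 → L
  i= 9: U-N =  7 → H
  i=10: R-P =  2 → C
  i=11: P-E = 11 → L
  i=12: R-K =  7 → H
  shifts repeat with period 3: HCL

HCL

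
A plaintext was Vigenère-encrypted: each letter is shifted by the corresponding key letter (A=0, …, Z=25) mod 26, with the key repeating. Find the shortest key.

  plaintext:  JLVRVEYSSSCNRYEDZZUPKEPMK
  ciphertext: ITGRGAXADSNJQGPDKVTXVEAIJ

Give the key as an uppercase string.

ZILALW

  i= 0: I-J = 25 → Z
  i= 1: T-L =  8 → I
  i= 2: G-V = 11 → L
  i= 3: R-R =  0 → A
  i= 4: G-V = 11 → L
  i= 5: A-E = 22 → W
  i= 6: X-Y = 25 → Z
  i= 7: A-S =  8 → I
  i= 8: D-S = 11 → L
  i= 9: S-S =  0 → A
  i=10: N-C = 11 → L
  i=11: J-N = 22 → W
  i=12: Q-R = 25 → Z
  i=13: G-Y =  8 → I
  i=14: P-E = 11 → L
  i=15: D-D =  0 → A
  i=16: K-Z = 11 → L
  i=17: V-Z = 22 → W
  i=18: T-U = 25 → Z
  i=19: X-P =  8 → I
  i=20: V-K = 11 → L
  i=21: E-E =  0 → A
  i=22: A-P = 11 → L
  i=23: I-M = 22 → W
  i=24: J-K = 25 → Z
  shifts repeat with period 6: ZILALW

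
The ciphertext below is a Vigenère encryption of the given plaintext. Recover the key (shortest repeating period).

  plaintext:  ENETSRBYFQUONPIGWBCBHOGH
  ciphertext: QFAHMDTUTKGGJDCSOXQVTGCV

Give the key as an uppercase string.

  i= 0: Q-E = 12 → M
  i= 1: F-N = 18 → S
  i= 2: A-E = 22 → W
  i= 3: H-T = 14 → O
  i= 4: M-S = 20 → U
  i= 5: D-R = 12 → M
  i= 6: T-B = 18 → S
  i= 7: U-Y = 22 → W
  i= 8: T-F = 14 → O
  i= 9: K-Q = 20 → U
  i=10: G-U = 12 → M
  i=11: G-O = 18 → S
  i=12: J-N = 22 → W
  i=13: D-P = 14 → O
  i=14: C-I = 20 → U
  i=15: S-G = 12 → M
  i=16: O-W = 18 → S
  i=17: X-B = 22 → W
  i=18: Q-C = 14 → O
  i=19: V-B = 20 → U
  i=20: T-H = 12 → M
  i=21: G-O = 18 → S
  i=22: C-G = 22 → W
  i=23: V-H = 14 → O
  shifts repeat with period 5: MSWOU

MSWOU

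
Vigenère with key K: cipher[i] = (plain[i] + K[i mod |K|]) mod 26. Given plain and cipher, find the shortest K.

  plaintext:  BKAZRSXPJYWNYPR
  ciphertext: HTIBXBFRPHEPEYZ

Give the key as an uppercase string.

GJIC

  i= 0: H-B =  6 → G
  i= 1: T-K =  9 → J
  i= 2: I-A =  8 → I
  i= 3: B-Z =  2 → C
  i= 4: X-R =  6 → G
  i= 5: B-S =  9 → J
  i= 6: F-X =  8 → I
  i= 7: R-P =  2 → C
  i= 8: P-J =  6 → G
  i= 9: H-Y =  9 → J
  i=10: E-W =  8 → I
  i=11: P-N =  2 → C
  i=12: E-Y =  6 → G
  i=13: Y-P =  9 → J
  i=14: Z-R =  8 → I
  shifts repeat with period 4: GJIC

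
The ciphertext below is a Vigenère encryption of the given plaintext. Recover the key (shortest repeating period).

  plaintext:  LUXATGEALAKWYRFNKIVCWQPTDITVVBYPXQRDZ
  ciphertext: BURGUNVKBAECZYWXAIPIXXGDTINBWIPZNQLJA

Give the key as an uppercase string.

QAUGBHRK

  i= 0: B-L = 16 → Q
  i= 1: U-U =  0 → A
  i= 2: R-X = 20 → U
  i= 3: G-A =  6 → G
  i= 4: U-T =  1 → B
  i= 5: N-G =  7 → H
  i= 6: V-E = 17 → R
  i= 7: K-A = 10 → K
  i= 8: B-L = 16 → Q
  i= 9: A-A =  0 → A
  i=10: E-K = 20 → U
  i=11: C-W =  6 → G
  i=12: Z-Y =  1 → B
  i=13: Y-R =  7 → H
  i=14: W-F = 17 → R
  i=15: X-N = 10 → K
  i=16: A-K = 16 → Q
  i=17: I-I =  0 → A
  i=18: P-V = 20 → U
  i=19: I-C =  6 → G
  i=20: X-W =  1 → B
  i=21: X-Q =  7 → H
  i=22: G-P = 17 → R
  i=23: D-T = 10 → K
  i=24: T-D = 16 → Q
  i=25: I-I =  0 → A
  i=26: N-T = 20 → U
  i=27: B-V =  6 → G
  i=28: W-V =  1 → B
  i=29: I-B =  7 → H
  i=30: P-Y = 17 → R
  i=31: Z-P = 10 → K
  i=32: N-X = 16 → Q
  i=33: Q-Q =  0 → A
  i=34: L-R = 20 → U
  i=35: J-D =  6 → G
  i=36: A-Z =  1 → B
  shifts repeat with period 8: QAUGBHRK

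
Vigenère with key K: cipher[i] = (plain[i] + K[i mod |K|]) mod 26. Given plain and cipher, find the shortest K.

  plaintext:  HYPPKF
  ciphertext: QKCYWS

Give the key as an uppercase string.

JMN

  i= 0: Q-H =  9 → J
  i= 1: K-Y = 12 → M
  i= 2: C-P = 13 → N
  i= 3: Y-P =  9 → J
  i= 4: W-K = 12 → M
  i= 5: S-F = 13 → N
  shifts repeat with period 3: JMN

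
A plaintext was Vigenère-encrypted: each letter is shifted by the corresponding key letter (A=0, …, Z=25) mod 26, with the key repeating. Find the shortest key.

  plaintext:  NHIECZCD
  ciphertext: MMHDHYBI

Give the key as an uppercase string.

ZFZ

  i= 0: M-N = 25 → Z
  i= 1: M-H =  5 → F
  i= 2: H-I = 25 → Z
  i= 3: D-E = 25 → Z
  i= 4: H-C =  5 → F
  i= 5: Y-Z = 25 → Z
  i= 6: B-C = 25 → Z
  i= 7: I-D =  5 → F
  shifts repeat with period 3: ZFZ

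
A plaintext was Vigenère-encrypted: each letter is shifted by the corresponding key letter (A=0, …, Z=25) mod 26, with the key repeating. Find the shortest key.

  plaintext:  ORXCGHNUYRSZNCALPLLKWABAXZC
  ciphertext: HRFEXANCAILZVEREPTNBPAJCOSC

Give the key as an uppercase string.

TAICR

  i= 0: H-O = 19 → T
  i= 1: R-R =  0 → A
  i= 2: F-X =  8 → I
  i= 3: E-C =  2 → C
  i= 4: X-G = 17 → R
  i= 5: A-H = 19 → T
  i= 6: N-N =  0 → A
  i= 7: C-U =  8 → I
  i= 8: A-Y =  2 → C
  i= 9: I-R = 17 → R
  i=10: L-S = 19 → T
  i=11: Z-Z =  0 → A
  i=12: V-N =  8 → I
  i=13: E-C =  2 → C
  i=14: R-A = 17 → R
  i=15: E-L = 19 → T
  i=16: P-P =  0 → A
  i=17: T-L =  8 → I
  i=18: N-L =  2 → C
  i=19: B-K = 17 → R
  i=20: P-W = 19 → T
  i=21: A-A =  0 → A
  i=22: J-B =  8 → I
  i=23: C-A =  2 → C
  i=24: O-X = 17 → R
  i=25: S-Z = 19 → T
  i=26: C-C =  0 → A
  shifts repeat with period 5: TAICR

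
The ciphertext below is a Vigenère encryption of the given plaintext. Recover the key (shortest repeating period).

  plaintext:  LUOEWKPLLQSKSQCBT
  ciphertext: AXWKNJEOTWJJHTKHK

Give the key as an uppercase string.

PDIGRZ

  i= 0: A-L = 15 → P
  i= 1: X-U =  3 → D
  i= 2: W-O =  8 → I
  i= 3: K-E =  6 → G
  i= 4: N-W = 17 → R
  i= 5: J-K = 25 → Z
  i= 6: E-P = 15 → P
  i= 7: O-L =  3 → D
  i= 8: T-L =  8 → I
  i= 9: W-Q =  6 → G
  i=10: J-S = 17 → R
  i=11: J-K = 25 → Z
  i=12: H-S = 15 → P
  i=13: T-Q =  3 → D
  i=14: K-C =  8 → I
  i=15: H-B =  6 → G
  i=16: K-T = 17 → R
  shifts repeat with period 6: PDIGRZ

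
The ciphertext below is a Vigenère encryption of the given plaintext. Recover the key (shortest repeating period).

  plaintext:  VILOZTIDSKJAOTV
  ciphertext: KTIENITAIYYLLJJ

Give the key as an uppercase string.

PLXQO

  i= 0: K-V = 15 → P
  i= 1: T-I = 11 → L
  i= 2: I-L = 23 → X
  i= 3: E-O = 16 → Q
  i= 4: N-Z = 14 → O
  i= 5: I-T = 15 → P
  i= 6: T-I = 11 → L
  i= 7: A-D = 23 → X
  i= 8: I-S = 16 → Q
  i= 9: Y-K = 14 → O
  i=10: Y-J = 15 → P
  i=11: L-A = 11 → L
  i=12: L-O = 23 → X
  i=13: J-T = 16 → Q
  i=14: J-V = 14 → O
  shifts repeat with period 5: PLXQO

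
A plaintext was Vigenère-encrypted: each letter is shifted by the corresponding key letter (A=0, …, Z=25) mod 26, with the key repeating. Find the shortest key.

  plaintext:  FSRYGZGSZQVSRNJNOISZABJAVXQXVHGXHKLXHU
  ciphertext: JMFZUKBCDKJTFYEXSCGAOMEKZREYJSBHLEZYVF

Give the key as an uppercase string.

EUOBOLVK

  i= 0: J-F =  4 → E
  i= 1: M-S = 20 → U
  i= 2: F-R = 14 → O
  i= 3: Z-Y =  1 → B
  i= 4: U-G = 14 → O
  i= 5: K-Z = 11 → L
  i= 6: B-G = 21 → V
  i= 7: C-S = 10 → K
  i= 8: D-Z =  4 → E
  i= 9: K-Q = 20 → U
  i=10: J-V = 14 → O
  i=11: T-S =  1 → B
  i=12: F-R = 14 → O
  i=13: Y-N = 11 → L
  i=14: E-J = 21 → V
  i=15: X-N = 10 → K
  i=16: S-O =  4 → E
  i=17: C-I = 20 → U
  i=18: G-S = 14 → O
  i=19: A-Z =  1 → B
  i=20: O-A = 14 → O
  i=21: M-B = 11 → L
  i=22: E-J = 21 → V
  i=23: K-A = 10 → K
  i=24: Z-V =  4 → E
  i=25: R-X = 20 → U
  i=26: E-Q = 14 → O
  i=27: Y-X =  1 → B
  i=28: J-V = 14 → O
  i=29: S-H = 11 → L
  i=30: B-G = 21 → V
  i=31: H-X = 10 → K
  i=32: L-H =  4 → E
  i=33: E-K = 20 → U
  i=34: Z-L = 14 → O
  i=35: Y-X =  1 → B
  i=36: V-H = 14 → O
  i=37: F-U = 11 → L
  shifts repeat with period 8: EUOBOLVK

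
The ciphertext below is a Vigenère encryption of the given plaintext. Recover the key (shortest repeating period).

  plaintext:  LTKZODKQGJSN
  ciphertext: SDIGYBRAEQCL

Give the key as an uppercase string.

  i= 0: S-L =  7 → H
  i= 1: D-T = 10 → K
  i= 2: I-K = 24 → Y
  i= 3: G-Z =  7 → H
  i= 4: Y-O = 10 → K
  i= 5: B-D = 24 → Y
  i= 6: R-K =  7 → H
  i= 7: A-Q = 10 → K
  i= 8: E-G = 24 → Y
  i= 9: Q-J =  7 → H
  i=10: C-S = 10 → K
  i=11: L-N = 24 → Y
  shifts repeat with period 3: HKY

HKY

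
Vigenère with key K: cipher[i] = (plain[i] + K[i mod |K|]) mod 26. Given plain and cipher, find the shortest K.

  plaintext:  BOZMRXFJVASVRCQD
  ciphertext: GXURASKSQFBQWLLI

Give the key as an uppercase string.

FJV

  i= 0: G-B =  5 → F
  i= 1: X-O =  9 → J
  i= 2: U-Z = 21 → V
  i= 3: R-M =  5 → F
  i= 4: A-R =  9 → J
  i= 5: S-X = 21 → V
  i= 6: K-F =  5 → F
  i= 7: S-J =  9 → J
  i= 8: Q-V = 21 → V
  i= 9: F-A =  5 → F
  i=10: B-S =  9 → J
  i=11: Q-V = 21 → V
  i=12: W-R =  5 → F
  i=13: L-C =  9 → J
  i=14: L-Q = 21 → V
  i=15: I-D =  5 → F
  shifts repeat with period 3: FJV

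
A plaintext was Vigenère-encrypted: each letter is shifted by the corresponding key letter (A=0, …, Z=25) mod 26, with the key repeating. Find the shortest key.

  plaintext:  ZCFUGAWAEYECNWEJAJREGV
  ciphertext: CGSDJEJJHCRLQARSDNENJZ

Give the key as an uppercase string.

  i= 0: C-Z =  3 → D
  i= 1: G-C =  4 → E
  i= 2: S-F = 13 → N
  i= 3: D-U =  9 → J
  i= 4: J-G =  3 → D
  i= 5: E-A =  4 → E
  i= 6: J-W = 13 → N
  i= 7: J-A =  9 → J
  i= 8: H-E =  3 → D
  i= 9: C-Y =  4 → E
  i=10: R-E = 13 → N
  i=11: L-C =  9 → J
  i=12: Q-N =  3 → D
  i=13: A-W =  4 → E
  i=14: R-E = 13 → N
  i=15: S-J =  9 → J
  i=16: D-A =  3 → D
  i=17: N-J =  4 → E
  i=18: E-R = 13 → N
  i=19: N-E =  9 → J
  i=20: J-G =  3 → D
  i=21: Z-V =  4 → E
  shifts repeat with period 4: DENJ

DENJ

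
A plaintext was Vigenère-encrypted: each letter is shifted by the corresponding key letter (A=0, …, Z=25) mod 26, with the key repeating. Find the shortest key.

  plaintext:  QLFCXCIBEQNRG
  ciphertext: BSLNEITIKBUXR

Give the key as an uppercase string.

  i= 0: B-Q = 11 → L
  i= 1: S-L =  7 → H
  i= 2: L-F =  6 → G
  i= 3: N-C = 11 → L
  i= 4: E-X =  7 → H
  i= 5: I-C =  6 → G
  i= 6: T-I = 11 → L
  i= 7: I-B =  7 → H
  i= 8: K-E =  6 → G
  i= 9: B-Q = 11 → L
  i=10: U-N =  7 → H
  i=11: X-R =  6 → G
  i=12: R-G = 11 → L
  shifts repeat with period 3: LHG

LHG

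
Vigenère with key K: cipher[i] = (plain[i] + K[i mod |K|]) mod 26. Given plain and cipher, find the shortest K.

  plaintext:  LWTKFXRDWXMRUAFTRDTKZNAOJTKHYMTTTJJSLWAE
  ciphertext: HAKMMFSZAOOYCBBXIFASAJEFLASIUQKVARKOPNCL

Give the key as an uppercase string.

  i= 0: H-L = 22 → W
  i= 1: A-W =  4 → E
  i= 2: K-T = 17 → R
  i= 3: M-K =  2 → C
  i= 4: M-F =  7 → H
  i= 5: F-X =  8 → I
  i= 6: S-R =  1 → B
  i= 7: Z-D = 22 → W
  i= 8: A-W =  4 → E
  i= 9: O-X = 17 → R
  i=10: O-M =  2 → C
  i=11: Y-R =  7 → H
  i=12: C-U =  8 → I
  i=13: B-A =  1 → B
  i=14: B-F = 22 → W
  i=15: X-T =  4 → E
  i=16: I-R = 17 → R
  i=17: F-D =  2 → C
  i=18: A-T =  7 → H
  i=19: S-K =  8 → I
  i=20: A-Z =  1 → B
  i=21: J-N = 22 → W
  i=22: E-A =  4 → E
  i=23: F-O = 17 → R
  i=24: L-J =  2 → C
  i=25: A-T =  7 → H
  i=26: S-K =  8 → I
  i=27: I-H =  1 → B
  i=28: U-Y = 22 → W
  i=29: Q-M =  4 → E
  i=30: K-T = 17 → R
  i=31: V-T =  2 → C
  i=32: A-T =  7 → H
  i=33: R-J =  8 → I
  i=34: K-J =  1 → B
  i=35: O-S = 22 → W
  i=36: P-L =  4 → E
  i=37: N-W = 17 → R
  i=38: C-A =  2 → C
  i=39: L-E =  7 → H
  shifts repeat with period 7: WERCHIB

WERCHIB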